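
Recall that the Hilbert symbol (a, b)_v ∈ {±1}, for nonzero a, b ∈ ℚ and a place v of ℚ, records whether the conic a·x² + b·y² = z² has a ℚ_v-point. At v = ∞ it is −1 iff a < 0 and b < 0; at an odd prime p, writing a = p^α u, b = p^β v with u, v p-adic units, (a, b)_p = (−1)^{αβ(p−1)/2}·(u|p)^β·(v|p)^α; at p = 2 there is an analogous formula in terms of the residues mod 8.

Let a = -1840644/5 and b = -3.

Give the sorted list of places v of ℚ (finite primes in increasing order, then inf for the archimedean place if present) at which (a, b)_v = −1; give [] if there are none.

Mod squares: a ≡ -28405, b ≡ -3. Check v ∈ {∞, 2, 3, 5, 13, 19, 23}.
v=13: a=13^1·(≡12), b=13^0·(≡10) mod 13; (12|13)=+1, (10|13)=+1; (−1)^{1·0·6}·(+1)^0·(+1)^1 = +1.
v=23: a=23^1·(≡7), b=23^0·(≡20) mod 23; (7|23)=-1, (20|23)=-1; (−1)^{1·0·11}·(-1)^0·(-1)^1 = -1.
v=19: a=19^1·(≡1), b=19^0·(≡16) mod 19; (1|19)=+1, (16|19)=+1; (−1)^{1·0·9}·(+1)^0·(+1)^1 = +1.
v=∞: -28405 < 0 and -3 < 0  ⇒  (a,b)_∞ = -1.
v=5: a=5^-1·(≡1), b=5^0·(≡2) mod 5; (1|5)=+1, (2|5)=-1; (−1)^{-1·0·2}·(+1)^0·(-1)^-1 = -1.
v=2: v_2(a)=2, v_2(b)=0; units ≡ 3, 5 (mod 8); ε·ε+αω+βω = 1·0+2·1+0·1 ≡ 0  ⇒  (a,b)_2 = +1.
v=3: a=3^4·(≡2), b=3^1·(≡2) mod 3; (2|3)=-1, (2|3)=-1; (−1)^{4·1·1}·(-1)^1·(-1)^4 = -1.
|Ram(-28405, -3)| = 4, even; anisotropic at {3, 5, 23, ∞}.

[3, 5, 23, inf]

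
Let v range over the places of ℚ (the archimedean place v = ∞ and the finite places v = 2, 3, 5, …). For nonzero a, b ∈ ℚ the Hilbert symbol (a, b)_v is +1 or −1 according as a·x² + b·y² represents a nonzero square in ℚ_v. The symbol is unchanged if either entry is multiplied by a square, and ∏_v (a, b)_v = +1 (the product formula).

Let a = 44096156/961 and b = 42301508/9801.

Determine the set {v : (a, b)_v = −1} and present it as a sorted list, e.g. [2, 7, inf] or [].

Mod squares: a ≡ 65231, b ≡ 36593. Check v ∈ {∞, 2, 3, 11, 13, 17, 23, 31, 37, 41, 43}.
v=41: a=41^1·(≡23), b=41^0·(≡2) mod 41; (23|41)=+1, (2|41)=+1; (−1)^{1·0·20}·(+1)^0·(+1)^1 = +1.
v=37: a=37^1·(≡19), b=37^1·(≡4) mod 37; (19|37)=-1, (4|37)=+1; (−1)^{1·1·18}·(-1)^1·(+1)^1 = -1.
v=∞: 65231 > 0 and 36593 > 0  ⇒  (a,b)_∞ = +1.
v=13: a=13^2·(≡12), b=13^0·(≡11) mod 13; (12|13)=+1, (11|13)=-1; (−1)^{2·0·6}·(+1)^0·(-1)^2 = +1.
v=17: a=17^0·(≡1), b=17^2·(≡4) mod 17; (1|17)=+1, (4|17)=+1; (−1)^{0·2·8}·(+1)^2·(+1)^0 = +1.
v=23: a=23^0·(≡13), b=23^1·(≡8) mod 23; (13|23)=+1, (8|23)=+1; (−1)^{0·1·11}·(+1)^1·(+1)^0 = +1.
v=43: a=43^1·(≡42), b=43^1·(≡28) mod 43; (42|43)=-1, (28|43)=-1; (−1)^{1·1·21}·(-1)^1·(-1)^1 = -1.
v=11: a=11^0·(≡4), b=11^-2·(≡10) mod 11; (4|11)=+1, (10|11)=-1; (−1)^{0·-2·5}·(+1)^-2·(-1)^0 = +1.
v=31: a=31^-2·(≡20), b=31^0·(≡11) mod 31; (20|31)=+1, (11|31)=-1; (−1)^{-2·0·15}·(+1)^0·(-1)^-2 = +1.
v=2: v_2(a)=2, v_2(b)=2; units ≡ 7, 1 (mod 8); ε·ε+αω+βω = 1·0+2·0+2·0 ≡ 0  ⇒  (a,b)_2 = +1.
v=3: a=3^0·(≡2), b=3^-4·(≡2) mod 3; (2|3)=-1, (2|3)=-1; (−1)^{0·-4·1}·(-1)^-4·(-1)^0 = +1.
Ram(65231, 36593) = {37, 43}; no ℚ_37-point on the conic.

[37, 43]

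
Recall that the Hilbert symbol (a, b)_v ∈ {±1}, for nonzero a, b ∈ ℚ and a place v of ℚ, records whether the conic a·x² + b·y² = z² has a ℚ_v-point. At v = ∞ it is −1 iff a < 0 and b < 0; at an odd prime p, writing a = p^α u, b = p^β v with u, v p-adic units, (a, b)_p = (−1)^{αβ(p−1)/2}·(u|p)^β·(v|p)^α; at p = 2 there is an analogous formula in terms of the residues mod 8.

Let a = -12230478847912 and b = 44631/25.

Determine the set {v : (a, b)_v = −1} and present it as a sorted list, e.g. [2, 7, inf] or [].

[2, 13, 19, 29]

(a, b) ≡ (-27898, 551) mod (ℚ^×)²; places V = {2, 3, 5, 13, 19, 29, 37, ∞}.
(a,b)_37: α=1, u≡35; β=0, v≡27 (mod 37); (35|37)=-1, (27|37)=+1; sign (−1)^0·-1^0·+1^1 = +1.
(a,b)_5: α=0, u≡3; β=-2, v≡1 (mod 5); (3|5)=-1, (1|5)=+1; sign (−1)^0·-1^-2·+1^0 = +1.
(a,b)_∞: sgn(-27898)=−, sgn(551)=+, so +1.
(a,b)_29: α=3, u≡13; β=1, v≡14 (mod 29); (13|29)=+1, (14|29)=-1; sign (−1)^0·+1^1·-1^3 = -1.
(a,b)_19: α=4, u≡13; β=1, v≡2 (mod 19); (13|19)=-1, (2|19)=-1; sign (−1)^0·-1^1·-1^4 = -1.
(a,b)_2: α=3, β=0; u≡3, v≡7 (mod 8); ε(u)ε(v)=1·1, αω(v)=3·0, βω(u)=0·1; sum ≡ 1  ⇒  -1.
(a,b)_3: α=0, u≡2; β=4, v≡2 (mod 3); (2|3)=-1, (2|3)=-1; sign (−1)^0·-1^4·-1^0 = +1.
(a,b)_13: α=1, u≡1; β=0, v≡11 (mod 13); (1|13)=+1, (11|13)=-1; sign (−1)^0·+1^0·-1^1 = -1.
Ram(-27898, 551) = {2, 13, 19, 29}; no ℚ_2-point on the conic.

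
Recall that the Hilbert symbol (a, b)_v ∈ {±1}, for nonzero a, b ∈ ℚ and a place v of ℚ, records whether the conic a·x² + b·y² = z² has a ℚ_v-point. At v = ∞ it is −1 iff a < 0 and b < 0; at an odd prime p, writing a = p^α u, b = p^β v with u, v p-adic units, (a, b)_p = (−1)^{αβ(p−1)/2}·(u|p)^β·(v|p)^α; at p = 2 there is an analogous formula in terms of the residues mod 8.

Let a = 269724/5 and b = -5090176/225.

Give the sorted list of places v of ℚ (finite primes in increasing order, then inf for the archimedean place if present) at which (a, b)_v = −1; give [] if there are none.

Mod squares: a ≡ 1995, b ≡ -79534. Check v ∈ {∞, 2, 3, 5, 7, 13, 19, 23}.
v=5: a=5^-1·(≡4), b=5^-2·(≡1) mod 5; (4|5)=+1, (1|5)=+1; (−1)^{-1·-2·2}·(+1)^-2·(+1)^-1 = +1.
v=3: a=3^1·(≡2), b=3^-2·(≡2) mod 3; (2|3)=-1, (2|3)=-1; (−1)^{1·-2·1}·(-1)^-2·(-1)^1 = -1.
v=7: a=7^1·(≡5), b=7^1·(≡6) mod 7; (5|7)=-1, (6|7)=-1; (−1)^{1·1·3}·(-1)^1·(-1)^1 = -1.
v=13: a=13^2·(≡2), b=13^1·(≡2) mod 13; (2|13)=-1, (2|13)=-1; (−1)^{2·1·6}·(-1)^1·(-1)^2 = -1.
v=∞: 1995 > 0 and -79534 < 0  ⇒  (a,b)_∞ = +1.
v=23: a=23^0·(≡19), b=23^1·(≡15) mod 23; (19|23)=-1, (15|23)=-1; (−1)^{0·1·11}·(-1)^1·(-1)^0 = -1.
v=19: a=19^1·(≡12), b=19^1·(≡14) mod 19; (12|19)=-1, (14|19)=-1; (−1)^{1·1·9}·(-1)^1·(-1)^1 = -1.
v=2: v_2(a)=2, v_2(b)=7; units ≡ 3, 1 (mod 8); ε·ε+αω+βω = 1·0+2·0+7·1 ≡ 1  ⇒  (a,b)_2 = -1.
|Ram(1995, -79534)| = 6, even; anisotropic at {2, 3, 7, 13, 19, 23}.

[2, 3, 7, 13, 19, 23]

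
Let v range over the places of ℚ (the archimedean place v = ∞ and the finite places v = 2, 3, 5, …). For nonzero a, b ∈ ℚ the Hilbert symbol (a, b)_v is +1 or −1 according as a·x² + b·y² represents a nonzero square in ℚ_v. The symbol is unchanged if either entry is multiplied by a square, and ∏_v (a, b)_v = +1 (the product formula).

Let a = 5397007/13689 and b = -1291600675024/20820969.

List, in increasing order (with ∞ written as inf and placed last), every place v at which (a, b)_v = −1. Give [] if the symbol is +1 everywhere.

[2, 11, 19, 23, 31, 37]

(a, b) ≡ (110143, -5513629) mod (ℚ^×)²; places V = {2, 3, 7, 11, 13, 17, 19, 23, 31, 37, ∞}.
(a,b)_2: α=0, β=4; u≡7, v≡3 (mod 8); ε(u)ε(v)=1·1, αω(v)=0·1, βω(u)=4·0; sum ≡ 1  ⇒  -1.
(a,b)_23: α=0, u≡20; β=1, v≡12 (mod 23); (20|23)=-1, (12|23)=+1; sign (−1)^0·-1^1·+1^0 = -1.
(a,b)_3: α=-4, u≡1; β=-6, v≡2 (mod 3); (1|3)=+1, (2|3)=-1; sign (−1)^0·+1^-6·-1^-4 = +1.
(a,b)_31: α=1, u≡19; β=1, v≡14 (mod 31); (19|31)=+1, (14|31)=+1; sign (−1)^1·+1^1·+1^1 = -1.
(a,b)_19: α=1, u≡13; β=1, v≡2 (mod 19); (13|19)=-1, (2|19)=-1; sign (−1)^1·-1^1·-1^1 = -1.
(a,b)_∞: sgn(110143)=+, sgn(-5513629)=−, so +1.
(a,b)_37: α=0, u≡35; β=1, v≡22 (mod 37); (35|37)=-1, (22|37)=-1; sign (−1)^0·-1^1·-1^0 = -1.
(a,b)_11: α=1, u≡3; β=5, v≡3 (mod 11); (3|11)=+1, (3|11)=+1; sign (−1)^1·+1^5·+1^1 = -1.
(a,b)_13: α=-2, u≡6; β=-4, v≡3 (mod 13); (6|13)=-1, (3|13)=+1; sign (−1)^0·-1^-4·+1^-2 = +1.
(a,b)_7: α=2, u≡3; β=0, v≡5 (mod 7); (3|7)=-1, (5|7)=-1; sign (−1)^0·-1^0·-1^2 = +1.
(a,b)_17: α=1, u≡16; β=0, v≡13 (mod 17); (16|17)=+1, (13|17)=+1; sign (−1)^0·+1^0·+1^1 = +1.
Ram(110143, -5513629) = {2, 11, 19, 23, 31, 37}; no ℚ_2-point on the conic.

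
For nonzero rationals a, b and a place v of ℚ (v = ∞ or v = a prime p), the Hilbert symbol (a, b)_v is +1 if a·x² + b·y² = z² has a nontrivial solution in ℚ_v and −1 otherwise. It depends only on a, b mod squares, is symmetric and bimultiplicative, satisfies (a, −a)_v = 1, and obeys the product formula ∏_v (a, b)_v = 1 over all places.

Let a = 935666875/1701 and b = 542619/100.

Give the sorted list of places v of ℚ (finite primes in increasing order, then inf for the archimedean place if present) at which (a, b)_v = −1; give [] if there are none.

[2, 3]

Mod squares: a ≡ 87087, b ≡ 6699. Check v ∈ {∞, 2, 3, 5, 7, 11, 13, 19, 29}.
v=5: a=5^4·(≡2), b=5^-2·(≡1) mod 5; (2|5)=-1, (1|5)=+1; (−1)^{4·-2·2}·(-1)^-2·(+1)^4 = +1.
v=11: a=11^1·(≡8), b=11^1·(≡5) mod 11; (8|11)=-1, (5|11)=+1; (−1)^{1·1·5}·(-1)^1·(+1)^1 = +1.
v=29: a=29^1·(≡1), b=29^1·(≡25) mod 29; (1|29)=+1, (25|29)=+1; (−1)^{1·1·14}·(+1)^1·(+1)^1 = +1.
v=7: a=7^-1·(≡2), b=7^1·(≡3) mod 7; (2|7)=+1, (3|7)=-1; (−1)^{-1·1·3}·(+1)^1·(-1)^-1 = +1.
v=3: a=3^-5·(≡1), b=3^5·(≡1) mod 3; (1|3)=+1, (1|3)=+1; (−1)^{-5·5·1}·(+1)^5·(+1)^-5 = -1.
v=∞: 87087 > 0 and 6699 > 0  ⇒  (a,b)_∞ = +1.
v=13: a=13^1·(≡4), b=13^0·(≡10) mod 13; (4|13)=+1, (10|13)=+1; (−1)^{1·0·6}·(+1)^0·(+1)^1 = +1.
v=2: v_2(a)=0, v_2(b)=-2; units ≡ 7, 3 (mod 8); ε·ε+αω+βω = 1·1+0·1+-2·0 ≡ 1  ⇒  (a,b)_2 = -1.
v=19: a=19^2·(≡18), b=19^0·(≡11) mod 19; (18|19)=-1, (11|19)=+1; (−1)^{2·0·9}·(-1)^0·(+1)^2 = +1.
Ram(87087, 6699) = {2, 3}; no ℚ_2-point on the conic.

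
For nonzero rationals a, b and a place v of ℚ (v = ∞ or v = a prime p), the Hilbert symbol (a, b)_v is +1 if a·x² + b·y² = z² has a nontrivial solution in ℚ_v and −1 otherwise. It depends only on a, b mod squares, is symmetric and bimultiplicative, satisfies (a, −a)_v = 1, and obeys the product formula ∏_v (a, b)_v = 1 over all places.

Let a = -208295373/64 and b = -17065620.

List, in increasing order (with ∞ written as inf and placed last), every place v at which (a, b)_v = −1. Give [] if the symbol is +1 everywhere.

Mod squares: a ≡ -7293, b ≡ -2805. Check v ∈ {∞, 2, 3, 5, 11, 13, 17}.
v=∞: -7293 < 0 and -2805 < 0  ⇒  (a,b)_∞ = -1.
v=5: a=5^0·(≡3), b=5^1·(≡1) mod 5; (3|5)=-1, (1|5)=+1; (−1)^{0·1·2}·(-1)^1·(+1)^0 = -1.
v=3: a=3^1·(≡2), b=3^3·(≡1) mod 3; (2|3)=-1, (1|3)=+1; (−1)^{1·3·1}·(-1)^3·(+1)^1 = +1.
v=17: a=17^1·(≡1), b=17^1·(≡7) mod 17; (1|17)=+1, (7|17)=-1; (−1)^{1·1·8}·(+1)^1·(-1)^1 = -1.
v=13: a=13^5·(≡2), b=13^2·(≡4) mod 13; (2|13)=-1, (4|13)=+1; (−1)^{5·2·6}·(-1)^2·(+1)^5 = +1.
v=2: v_2(a)=-6, v_2(b)=2; units ≡ 3, 3 (mod 8); ε·ε+αω+βω = 1·1+-6·1+2·1 ≡ 1  ⇒  (a,b)_2 = -1.
v=11: a=11^1·(≡2), b=11^1·(≡9) mod 11; (2|11)=-1, (9|11)=+1; (−1)^{1·1·5}·(-1)^1·(+1)^1 = +1.
(-7293, -2805 / ℚ) ramifies at {2, 5, 17, ∞}: a division algebra.

[2, 5, 17, inf]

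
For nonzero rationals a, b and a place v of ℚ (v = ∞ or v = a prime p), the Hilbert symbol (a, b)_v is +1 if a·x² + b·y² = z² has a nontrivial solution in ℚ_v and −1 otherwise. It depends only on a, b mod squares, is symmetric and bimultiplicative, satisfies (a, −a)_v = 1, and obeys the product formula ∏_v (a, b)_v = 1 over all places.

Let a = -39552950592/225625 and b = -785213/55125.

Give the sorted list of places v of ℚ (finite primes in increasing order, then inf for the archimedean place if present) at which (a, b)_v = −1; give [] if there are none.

Mod squares: a ≡ -847757, b ≡ -13585. Check v ∈ {∞, 2, 3, 5, 7, 11, 13, 17, 19, 23, 29, 31, 41}.
v=31: a=31^1·(≡17), b=31^0·(≡29) mod 31; (17|31)=-1, (29|31)=-1; (−1)^{1·0·15}·(-1)^0·(-1)^1 = -1.
v=2: v_2(a)=6, v_2(b)=0; units ≡ 3, 7 (mod 8); ε·ε+αω+βω = 1·1+6·0+0·1 ≡ 1  ⇒  (a,b)_2 = -1.
v=19: a=19^-2·(≡16), b=19^1·(≡6) mod 19; (16|19)=+1, (6|19)=+1; (−1)^{-2·1·9}·(+1)^1·(+1)^-2 = +1.
v=11: a=11^0·(≡8), b=11^1·(≡10) mod 11; (8|11)=-1, (10|11)=-1; (−1)^{0·1·5}·(-1)^1·(-1)^0 = -1.
v=23: a=23^1·(≡22), b=23^0·(≡18) mod 23; (22|23)=-1, (18|23)=+1; (−1)^{1·0·11}·(-1)^0·(+1)^1 = +1.
v=17: a=17^0·(≡9), b=17^2·(≡8) mod 17; (9|17)=+1, (8|17)=+1; (−1)^{0·2·8}·(+1)^2·(+1)^0 = +1.
v=41: a=41^1·(≡13), b=41^0·(≡38) mod 41; (13|41)=-1, (38|41)=-1; (−1)^{1·0·20}·(-1)^0·(-1)^1 = -1.
v=5: a=5^-4·(≡3), b=5^-3·(≡2) mod 5; (3|5)=-1, (2|5)=-1; (−1)^{-4·-3·2}·(-1)^-3·(-1)^-4 = -1.
v=7: a=7^0·(≡6), b=7^-2·(≡1) mod 7; (6|7)=-1, (1|7)=+1; (−1)^{0·-2·3}·(-1)^-2·(+1)^0 = +1.
v=29: a=29^1·(≡1), b=29^0·(≡24) mod 29; (1|29)=+1, (24|29)=+1; (−1)^{1·0·14}·(+1)^0·(+1)^1 = +1.
v=3: a=3^6·(≡1), b=3^-2·(≡2) mod 3; (1|3)=+1, (2|3)=-1; (−1)^{6·-2·1}·(+1)^-2·(-1)^6 = +1.
v=13: a=13^0·(≡4), b=13^1·(≡2) mod 13; (4|13)=+1, (2|13)=-1; (−1)^{0·1·6}·(+1)^1·(-1)^0 = +1.
v=∞: -847757 < 0 and -13585 < 0  ⇒  (a,b)_∞ = -1.
Ram(-847757, -13585) = {2, 5, 11, 31, 41, ∞}; no ℚ_2-point on the conic.

[2, 5, 11, 31, 41, inf]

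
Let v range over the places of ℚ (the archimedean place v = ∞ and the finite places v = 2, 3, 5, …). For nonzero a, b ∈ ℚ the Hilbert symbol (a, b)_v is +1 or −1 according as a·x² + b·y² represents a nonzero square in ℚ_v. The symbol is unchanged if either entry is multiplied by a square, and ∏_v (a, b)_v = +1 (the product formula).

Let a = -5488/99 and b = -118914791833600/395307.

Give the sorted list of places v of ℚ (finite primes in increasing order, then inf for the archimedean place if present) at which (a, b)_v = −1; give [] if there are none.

[7, 11, 19, inf]

(a, b) ≡ (-77, -90687) mod (ℚ^×)²; places V = {2, 3, 5, 7, 11, 19, 37, 43, ∞}.
(a,b)_3: α=-2, u≡1; β=-3, v≡2 (mod 3); (1|3)=+1, (2|3)=-1; sign (−1)^0·+1^-3·-1^-2 = +1.
(a,b)_43: α=0, u≡31; β=1, v≡1 (mod 43); (31|43)=+1, (1|43)=+1; sign (−1)^0·+1^1·+1^0 = +1.
(a,b)_5: α=0, u≡3; β=2, v≡3 (mod 5); (3|5)=-1, (3|5)=-1; sign (−1)^0·-1^2·-1^0 = +1.
(a,b)_∞: sgn(-77)=−, sgn(-90687)=−, so -1.
(a,b)_37: α=0, u≡1; β=1, v≡1 (mod 37); (1|37)=+1, (1|37)=+1; sign (−1)^0·+1^1·+1^0 = +1.
(a,b)_7: α=3, u≡5; β=4, v≡6 (mod 7); (5|7)=-1, (6|7)=-1; sign (−1)^0·-1^4·-1^3 = -1.
(a,b)_19: α=0, u≡15; β=1, v≡2 (mod 19); (15|19)=-1, (2|19)=-1; sign (−1)^0·-1^1·-1^0 = -1.
(a,b)_2: α=4, β=16; u≡3, v≡1 (mod 8); ε(u)ε(v)=1·0, αω(v)=4·0, βω(u)=16·1; sum ≡ 0  ⇒  +1.
(a,b)_11: α=-1, u≡5; β=-4, v≡8 (mod 11); (5|11)=+1, (8|11)=-1; sign (−1)^0·+1^-4·-1^-1 = -1.
|Ram(-77, -90687)| = 4, even; anisotropic at {7, 11, 19, ∞}.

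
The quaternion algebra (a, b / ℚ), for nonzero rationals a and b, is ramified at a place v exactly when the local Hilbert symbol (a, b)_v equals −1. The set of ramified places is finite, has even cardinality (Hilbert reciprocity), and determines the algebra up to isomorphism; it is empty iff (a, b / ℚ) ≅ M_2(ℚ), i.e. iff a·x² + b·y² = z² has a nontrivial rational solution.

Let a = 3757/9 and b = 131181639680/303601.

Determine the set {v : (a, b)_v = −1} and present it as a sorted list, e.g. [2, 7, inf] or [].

[2, 5, 7, 13]

(a, b) ≡ (13, 15470) mod (ℚ^×)²; places V = {2, 3, 5, 7, 13, 17, 19, 29, ∞}.
(a,b)_17: α=2, u≡9; β=1, v≡15 (mod 17); (9|17)=+1, (15|17)=+1; sign (−1)^0·+1^1·+1^2 = +1.
(a,b)_∞: sgn(13)=+, sgn(15470)=+, so +1.
(a,b)_29: α=0, u≡5; β=-2, v≡28 (mod 29); (5|29)=+1, (28|29)=+1; sign (−1)^0·+1^-2·+1^0 = +1.
(a,b)_13: α=1, u≡9; β=3, v≡2 (mod 13); (9|13)=+1, (2|13)=-1; sign (−1)^0·+1^3·-1^1 = -1.
(a,b)_19: α=0, u≡10; β=-2, v≡1 (mod 19); (10|19)=-1, (1|19)=+1; sign (−1)^0·-1^-2·+1^0 = +1.
(a,b)_7: α=0, u≡6; β=3, v≡6 (mod 7); (6|7)=-1, (6|7)=-1; sign (−1)^0·-1^3·-1^0 = -1.
(a,b)_2: α=0, β=11; u≡5, v≡7 (mod 8); ε(u)ε(v)=0·1, αω(v)=0·0, βω(u)=11·1; sum ≡ 1  ⇒  -1.
(a,b)_3: α=-2, u≡1; β=0, v≡2 (mod 3); (1|3)=+1, (2|3)=-1; sign (−1)^0·+1^0·-1^-2 = +1.
(a,b)_5: α=0, u≡3; β=1, v≡1 (mod 5); (3|5)=-1, (1|5)=+1; sign (−1)^0·-1^1·+1^0 = -1.
|Ram(13, 15470)| = 4, even; anisotropic at {2, 5, 7, 13}.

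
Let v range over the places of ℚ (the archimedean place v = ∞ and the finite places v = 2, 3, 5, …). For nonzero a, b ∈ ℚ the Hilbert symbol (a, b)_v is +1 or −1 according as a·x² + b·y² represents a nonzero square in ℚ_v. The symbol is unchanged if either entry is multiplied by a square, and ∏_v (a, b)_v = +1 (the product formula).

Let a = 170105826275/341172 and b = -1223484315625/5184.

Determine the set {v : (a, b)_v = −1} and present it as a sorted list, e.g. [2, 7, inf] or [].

[2, 5, 11, 17]

Mod squares: a ≡ 143, b ≡ -1105. Check v ∈ {∞, 2, 3, 5, 7, 11, 13, 17, 19}.
v=11: a=11^3·(≡6), b=11^6·(≡7) mod 11; (6|11)=-1, (7|11)=-1; (−1)^{3·6·5}·(-1)^6·(-1)^3 = -1.
v=3: a=3^-8·(≡2), b=3^-4·(≡2) mod 3; (2|3)=-1, (2|3)=-1; (−1)^{-8·-4·1}·(-1)^-4·(-1)^-8 = +1.
v=∞: 143 > 0 and -1105 < 0  ⇒  (a,b)_∞ = +1.
v=2: v_2(a)=-2, v_2(b)=-6; units ≡ 7, 7 (mod 8); ε·ε+αω+βω = 1·1+-2·0+-6·0 ≡ 1  ⇒  (a,b)_2 = -1.
v=5: a=5^2·(≡3), b=5^5·(≡1) mod 5; (3|5)=-1, (1|5)=+1; (−1)^{2·5·2}·(-1)^5·(+1)^2 = -1.
v=19: a=19^2·(≡14), b=19^0·(≡17) mod 19; (14|19)=-1, (17|19)=+1; (−1)^{2·0·9}·(-1)^0·(+1)^2 = +1.
v=13: a=13^-1·(≡6), b=13^1·(≡2) mod 13; (6|13)=-1, (2|13)=-1; (−1)^{-1·1·6}·(-1)^1·(-1)^-1 = +1.
v=7: a=7^2·(≡3), b=7^0·(≡4) mod 7; (3|7)=-1, (4|7)=+1; (−1)^{2·0·3}·(-1)^0·(+1)^2 = +1.
v=17: a=17^2·(≡14), b=17^1·(≡11) mod 17; (14|17)=-1, (11|17)=-1; (−1)^{2·1·8}·(-1)^1·(-1)^2 = -1.
(143, -1105 / ℚ) ramifies at {2, 5, 11, 17}: a division algebra.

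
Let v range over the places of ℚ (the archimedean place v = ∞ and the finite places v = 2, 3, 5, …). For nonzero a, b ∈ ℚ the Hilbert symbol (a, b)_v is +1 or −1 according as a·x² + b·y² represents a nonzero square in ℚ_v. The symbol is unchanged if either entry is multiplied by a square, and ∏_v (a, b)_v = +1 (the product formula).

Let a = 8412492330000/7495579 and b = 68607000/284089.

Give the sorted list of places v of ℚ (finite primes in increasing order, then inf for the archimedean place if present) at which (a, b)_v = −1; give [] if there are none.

[5, 13]

(a, b) ≡ (3003, 70) mod (ℚ^×)²; places V = {2, 3, 5, 7, 11, 13, 17, 41, ∞}.
(a,b)_∞: sgn(3003)=+, sgn(70)=+, so +1.
(a,b)_7: α=-3, u≡4; β=1, v≡6 (mod 7); (4|7)=+1, (6|7)=-1; sign (−1)^1·+1^1·-1^-3 = +1.
(a,b)_3: α=7, u≡2; β=4, v≡1 (mod 3); (2|3)=-1, (1|3)=+1; sign (−1)^0·-1^4·+1^7 = +1.
(a,b)_2: α=4, β=3; u≡3, v≡3 (mod 8); ε(u)ε(v)=1·1, αω(v)=4·1, βω(u)=3·1; sum ≡ 0  ⇒  +1.
(a,b)_17: α=2, u≡12; β=0, v≡16 (mod 17); (12|17)=-1, (16|17)=+1; sign (−1)^0·-1^0·+1^2 = +1.
(a,b)_13: α=-1, u≡10; β=-2, v≡5 (mod 13); (10|13)=+1, (5|13)=-1; sign (−1)^0·+1^-2·-1^-1 = -1.
(a,b)_5: α=4, u≡2; β=3, v≡4 (mod 5); (2|5)=-1, (4|5)=+1; sign (−1)^0·-1^3·+1^4 = -1.
(a,b)_41: α=-2, u≡16; β=-2, v≡12 (mod 41); (16|41)=+1, (12|41)=-1; sign (−1)^0·+1^-2·-1^-2 = +1.
(a,b)_11: α=3, u≡9; β=2, v≡9 (mod 11); (9|11)=+1, (9|11)=+1; sign (−1)^0·+1^2·+1^3 = +1.
Ram(3003, 70) = {5, 13}; no ℚ_5-point on the conic.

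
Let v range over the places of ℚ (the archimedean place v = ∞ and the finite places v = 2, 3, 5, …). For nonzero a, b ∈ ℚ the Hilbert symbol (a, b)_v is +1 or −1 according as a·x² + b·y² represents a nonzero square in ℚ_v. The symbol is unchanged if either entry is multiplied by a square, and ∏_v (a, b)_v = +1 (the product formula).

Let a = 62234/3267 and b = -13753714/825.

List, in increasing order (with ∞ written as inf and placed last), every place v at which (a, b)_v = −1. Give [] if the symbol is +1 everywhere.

[2, 11]

(a, b) ≡ (222, -539682) mod (ℚ^×)²; places V = {2, 3, 5, 11, 13, 17, 29, 37, ∞}.
(a,b)_2: α=1, β=1; u≡7, v≡7 (mod 8); ε(u)ε(v)=1·1, αω(v)=1·0, βω(u)=1·0; sum ≡ 1  ⇒  -1.
(a,b)_17: α=0, u≡16; β=1, v≡10 (mod 17); (16|17)=+1, (10|17)=-1; sign (−1)^0·+1^1·-1^0 = +1.
(a,b)_5: α=0, u≡2; β=-2, v≡2 (mod 5); (2|5)=-1, (2|5)=-1; sign (−1)^0·-1^-2·-1^0 = +1.
(a,b)_11: α=-2, u≡8; β=-1, v≡9 (mod 11); (8|11)=-1, (9|11)=+1; sign (−1)^0·-1^-1·+1^-2 = -1.
(a,b)_∞: sgn(222)=+, sgn(-539682)=−, so +1.
(a,b)_3: α=-3, u≡2; β=-1, v≡1 (mod 3); (2|3)=-1, (1|3)=+1; sign (−1)^1·-1^-1·+1^-3 = +1.
(a,b)_37: α=1, u≡15; β=1, v≡15 (mod 37); (15|37)=-1, (15|37)=-1; sign (−1)^0·-1^1·-1^1 = +1.
(a,b)_13: α=0, u≡4; β=1, v≡11 (mod 13); (4|13)=+1, (11|13)=-1; sign (−1)^0·+1^1·-1^0 = +1.
(a,b)_29: α=2, u≡10; β=2, v≡18 (mod 29); (10|29)=-1, (18|29)=-1; sign (−1)^0·-1^2·-1^2 = +1.
Ram(222, -539682) = {2, 11}; no ℚ_2-point on the conic.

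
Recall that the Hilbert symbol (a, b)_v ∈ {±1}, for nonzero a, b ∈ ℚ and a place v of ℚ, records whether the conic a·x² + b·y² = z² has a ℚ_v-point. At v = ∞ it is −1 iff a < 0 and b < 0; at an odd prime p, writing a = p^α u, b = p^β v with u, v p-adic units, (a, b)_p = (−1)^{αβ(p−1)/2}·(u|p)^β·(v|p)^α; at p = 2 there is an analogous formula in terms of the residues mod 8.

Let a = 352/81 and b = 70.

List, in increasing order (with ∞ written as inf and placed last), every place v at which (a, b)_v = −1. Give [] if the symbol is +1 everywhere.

Mod squares: a ≡ 22, b ≡ 70. Check v ∈ {∞, 2, 3, 5, 7, 11}.
v=∞: 22 > 0 and 70 > 0  ⇒  (a,b)_∞ = +1.
v=5: a=5^0·(≡2), b=5^1·(≡4) mod 5; (2|5)=-1, (4|5)=+1; (−1)^{0·1·2}·(-1)^1·(+1)^0 = -1.
v=3: a=3^-4·(≡1), b=3^0·(≡1) mod 3; (1|3)=+1, (1|3)=+1; (−1)^{-4·0·1}·(+1)^0·(+1)^-4 = +1.
v=2: v_2(a)=5, v_2(b)=1; units ≡ 3, 3 (mod 8); ε·ε+αω+βω = 1·1+5·1+1·1 ≡ 1  ⇒  (a,b)_2 = -1.
v=11: a=11^1·(≡8), b=11^0·(≡4) mod 11; (8|11)=-1, (4|11)=+1; (−1)^{1·0·5}·(-1)^0·(+1)^1 = +1.
v=7: a=7^0·(≡4), b=7^1·(≡3) mod 7; (4|7)=+1, (3|7)=-1; (−1)^{0·1·3}·(+1)^1·(-1)^0 = +1.
(22, 70 / ℚ) ramifies at {2, 5}: a division algebra.

[2, 5]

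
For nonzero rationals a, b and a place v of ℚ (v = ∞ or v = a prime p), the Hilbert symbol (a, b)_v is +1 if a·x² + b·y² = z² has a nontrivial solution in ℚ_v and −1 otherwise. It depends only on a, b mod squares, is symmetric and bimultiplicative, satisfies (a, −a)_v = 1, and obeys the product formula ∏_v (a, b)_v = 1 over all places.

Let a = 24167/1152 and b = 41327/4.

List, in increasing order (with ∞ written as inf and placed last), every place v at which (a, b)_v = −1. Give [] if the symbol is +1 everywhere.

[2, 13]

(a, b) ≡ (286, 143) mod (ℚ^×)²; places V = {2, 3, 11, 13, 17, ∞}.
(a,b)_11: α=1, u≡1; β=1, v≡7 (mod 11); (1|11)=+1, (7|11)=-1; sign (−1)^1·+1^1·-1^1 = +1.
(a,b)_2: α=-7, β=-2; u≡7, v≡7 (mod 8); ε(u)ε(v)=1·1, αω(v)=-7·0, βω(u)=-2·0; sum ≡ 1  ⇒  -1.
(a,b)_17: α=0, u≡6; β=2, v≡6 (mod 17); (6|17)=-1, (6|17)=-1; sign (−1)^0·-1^2·-1^0 = +1.
(a,b)_13: α=3, u≡3; β=1, v≡5 (mod 13); (3|13)=+1, (5|13)=-1; sign (−1)^0·+1^1·-1^3 = -1.
(a,b)_3: α=-2, u≡1; β=0, v≡2 (mod 3); (1|3)=+1, (2|3)=-1; sign (−1)^0·+1^0·-1^-2 = +1.
(a,b)_∞: sgn(286)=+, sgn(143)=+, so +1.
|Ram(286, 143)| = 2, even; anisotropic at {2, 13}.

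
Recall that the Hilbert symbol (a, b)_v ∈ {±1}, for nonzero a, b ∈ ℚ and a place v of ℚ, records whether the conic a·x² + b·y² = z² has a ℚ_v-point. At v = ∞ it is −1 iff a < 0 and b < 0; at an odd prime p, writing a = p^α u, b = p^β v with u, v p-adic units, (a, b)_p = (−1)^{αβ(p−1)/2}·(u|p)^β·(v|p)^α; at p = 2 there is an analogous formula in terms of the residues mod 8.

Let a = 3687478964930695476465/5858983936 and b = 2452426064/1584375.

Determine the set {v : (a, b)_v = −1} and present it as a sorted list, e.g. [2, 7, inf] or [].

(a, b) ≡ (4785, 435) mod (ℚ^×)²; places V = {2, 3, 5, 7, 11, 13, 19, 23, 29, ∞}.
(a,b)_13: α=-2, u≡1; β=-2, v≡5 (mod 13); (1|13)=+1, (5|13)=-1; sign (−1)^0·+1^-2·-1^-2 = +1.
(a,b)_23: α=-2, u≡3; β=0, v≡14 (mod 23); (3|23)=+1, (14|23)=-1; sign (−1)^0·+1^0·-1^-2 = +1.
(a,b)_29: α=3, u≡5; β=1, v≡15 (mod 29); (5|29)=+1, (15|29)=-1; sign (−1)^0·+1^1·-1^3 = -1.
(a,b)_5: α=1, u≡3; β=-5, v≡2 (mod 5); (3|5)=-1, (2|5)=-1; sign (−1)^0·-1^-5·-1^1 = +1.
(a,b)_7: α=2, u≡4; β=0, v≡2 (mod 7); (4|7)=+1, (2|7)=+1; sign (−1)^0·+1^0·+1^2 = +1.
(a,b)_11: α=7, u≡8; β=4, v≡7 (mod 11); (8|11)=-1, (7|11)=-1; sign (−1)^0·-1^4·-1^7 = -1.
(a,b)_3: α=5, u≡2; β=-1, v≡1 (mod 3); (2|3)=-1, (1|3)=+1; sign (−1)^1·-1^-1·+1^5 = +1.
(a,b)_19: α=4, u≡1; β=2, v≡4 (mod 19); (1|19)=+1, (4|19)=+1; sign (−1)^0·+1^2·+1^4 = +1.
(a,b)_2: α=-16, β=4; u≡1, v≡3 (mod 8); ε(u)ε(v)=0·1, αω(v)=-16·1, βω(u)=4·0; sum ≡ 0  ⇒  +1.
(a,b)_∞: sgn(4785)=+, sgn(435)=+, so +1.
Ram(4785, 435) = {11, 29}; no ℚ_11-point on the conic.

[11, 29]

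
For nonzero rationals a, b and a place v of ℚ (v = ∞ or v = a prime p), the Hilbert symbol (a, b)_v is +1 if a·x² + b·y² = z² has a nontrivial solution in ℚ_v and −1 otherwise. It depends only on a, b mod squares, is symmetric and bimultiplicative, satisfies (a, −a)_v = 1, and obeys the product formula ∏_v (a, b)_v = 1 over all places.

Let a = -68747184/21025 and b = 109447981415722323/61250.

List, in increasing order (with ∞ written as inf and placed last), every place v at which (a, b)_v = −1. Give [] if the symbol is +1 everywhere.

Mod squares: a ≡ -477411, b ≡ 56166. Check v ∈ {∞, 2, 3, 5, 7, 11, 17, 23, 29, 37}.
v=29: a=29^-2·(≡4), b=29^0·(≡16) mod 29; (4|29)=+1, (16|29)=+1; (−1)^{-2·0·14}·(+1)^0·(+1)^-2 = +1.
v=∞: -477411 < 0 and 56166 > 0  ⇒  (a,b)_∞ = +1.
v=3: a=3^3·(≡1), b=3^7·(≡2) mod 3; (1|3)=+1, (2|3)=-1; (−1)^{3·7·1}·(+1)^7·(-1)^3 = +1.
v=37: a=37^1·(≡12), b=37^1·(≡34) mod 37; (12|37)=+1, (34|37)=+1; (−1)^{1·1·18}·(+1)^1·(+1)^1 = +1.
v=7: a=7^0·(≡3), b=7^-2·(≡6) mod 7; (3|7)=-1, (6|7)=-1; (−1)^{0·-2·3}·(-1)^-2·(-1)^0 = +1.
v=2: v_2(a)=4, v_2(b)=-1; units ≡ 5, 3 (mod 8); ε·ε+αω+βω = 0·1+4·1+-1·1 ≡ 1  ⇒  (a,b)_2 = -1.
v=5: a=5^-2·(≡1), b=5^-4·(≡1) mod 5; (1|5)=+1, (1|5)=+1; (−1)^{-2·-4·2}·(+1)^-4·(+1)^-2 = +1.
v=11: a=11^1·(≡4), b=11^3·(≡8) mod 11; (4|11)=+1, (8|11)=-1; (−1)^{1·3·5}·(+1)^3·(-1)^1 = +1.
v=17: a=17^1·(≡15), b=17^4·(≡9) mod 17; (15|17)=+1, (9|17)=+1; (−1)^{1·4·8}·(+1)^4·(+1)^1 = +1.
v=23: a=23^1·(≡1), b=23^3·(≡18) mod 23; (1|23)=+1, (18|23)=+1; (−1)^{1·3·11}·(+1)^3·(+1)^1 = -1.
Ram(-477411, 56166) = {2, 23}; no ℚ_2-point on the conic.

[2, 23]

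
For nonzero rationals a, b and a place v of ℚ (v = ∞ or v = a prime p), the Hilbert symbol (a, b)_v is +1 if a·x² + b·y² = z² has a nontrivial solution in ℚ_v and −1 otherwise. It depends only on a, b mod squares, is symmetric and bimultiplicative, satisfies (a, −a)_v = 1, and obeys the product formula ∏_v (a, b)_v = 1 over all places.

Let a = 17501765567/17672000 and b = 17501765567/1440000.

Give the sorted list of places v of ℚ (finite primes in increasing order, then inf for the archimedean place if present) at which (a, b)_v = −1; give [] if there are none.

[2, 5, 11, 13]

Mod squares: a ≡ 715, b ≡ 143. Check v ∈ {∞, 2, 3, 5, 11, 13, 23, 37, 47}.
v=13: a=13^3·(≡4), b=13^3·(≡2) mod 13; (4|13)=+1, (2|13)=-1; (−1)^{3·3·6}·(+1)^3·(-1)^3 = -1.
v=23: a=23^2·(≡18), b=23^2·(≡7) mod 23; (18|23)=+1, (7|23)=-1; (−1)^{2·2·11}·(+1)^2·(-1)^2 = +1.
v=3: a=3^0·(≡1), b=3^-2·(≡2) mod 3; (1|3)=+1, (2|3)=-1; (−1)^{0·-2·1}·(+1)^-2·(-1)^0 = +1.
v=37: a=37^2·(≡27), b=37^2·(≡15) mod 37; (27|37)=+1, (15|37)=-1; (−1)^{2·2·18}·(+1)^2·(-1)^2 = +1.
v=11: a=11^1·(≡8), b=11^1·(≡7) mod 11; (8|11)=-1, (7|11)=-1; (−1)^{1·1·5}·(-1)^1·(-1)^1 = -1.
v=2: v_2(a)=-6, v_2(b)=-8; units ≡ 3, 7 (mod 8); ε·ε+αω+βω = 1·1+-6·0+-8·1 ≡ 1  ⇒  (a,b)_2 = -1.
v=5: a=5^-3·(≡2), b=5^-4·(≡3) mod 5; (2|5)=-1, (3|5)=-1; (−1)^{-3·-4·2}·(-1)^-4·(-1)^-3 = -1.
v=47: a=47^-2·(≡46), b=47^0·(≡6) mod 47; (46|47)=-1, (6|47)=+1; (−1)^{-2·0·23}·(-1)^0·(+1)^-2 = +1.
v=∞: 715 > 0 and 143 > 0  ⇒  (a,b)_∞ = +1.
Ram(715, 143) = {2, 5, 11, 13}; no ℚ_2-point on the conic.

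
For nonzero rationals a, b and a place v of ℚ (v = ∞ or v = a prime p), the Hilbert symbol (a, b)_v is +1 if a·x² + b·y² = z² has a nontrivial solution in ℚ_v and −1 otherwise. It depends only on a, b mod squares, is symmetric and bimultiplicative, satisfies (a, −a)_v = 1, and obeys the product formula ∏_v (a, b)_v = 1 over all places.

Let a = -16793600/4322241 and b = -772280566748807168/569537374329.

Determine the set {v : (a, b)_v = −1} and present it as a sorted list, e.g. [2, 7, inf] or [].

Mod squares: a ≡ -41, b ≡ -10127. Check v ∈ {∞, 2, 3, 5, 7, 11, 13, 19, 41}.
v=41: a=41^1·(≡21), b=41^3·(≡20) mod 41; (21|41)=+1, (20|41)=+1; (−1)^{1·3·20}·(+1)^3·(+1)^1 = +1.
v=11: a=11^-2·(≡3), b=11^-6·(≡1) mod 11; (3|11)=+1, (1|11)=+1; (−1)^{-2·-6·5}·(+1)^-6·(+1)^-2 = +1.
v=5: a=5^2·(≡1), b=5^0·(≡3) mod 5; (1|5)=+1, (3|5)=-1; (−1)^{2·0·2}·(+1)^0·(-1)^2 = +1.
v=2: v_2(a)=14, v_2(b)=28; units ≡ 7, 1 (mod 8); ε·ε+αω+βω = 1·0+14·0+28·0 ≡ 0  ⇒  (a,b)_2 = +1.
v=7: a=7^-2·(≡1), b=7^-2·(≡2) mod 7; (1|7)=+1, (2|7)=+1; (−1)^{-2·-2·3}·(+1)^-2·(+1)^-2 = +1.
v=13: a=13^0·(≡8), b=13^3·(≡12) mod 13; (8|13)=-1, (12|13)=+1; (−1)^{0·3·6}·(-1)^3·(+1)^0 = -1.
v=19: a=19^0·(≡9), b=19^1·(≡15) mod 19; (9|19)=+1, (15|19)=-1; (−1)^{0·1·9}·(+1)^1·(-1)^0 = +1.
v=3: a=3^-6·(≡1), b=3^-8·(≡1) mod 3; (1|3)=+1, (1|3)=+1; (−1)^{-6·-8·1}·(+1)^-8·(+1)^-6 = +1.
v=∞: -41 < 0 and -10127 < 0  ⇒  (a,b)_∞ = -1.
Ram(-41, -10127) = {13, ∞}; no ℚ_13-point on the conic.

[13, inf]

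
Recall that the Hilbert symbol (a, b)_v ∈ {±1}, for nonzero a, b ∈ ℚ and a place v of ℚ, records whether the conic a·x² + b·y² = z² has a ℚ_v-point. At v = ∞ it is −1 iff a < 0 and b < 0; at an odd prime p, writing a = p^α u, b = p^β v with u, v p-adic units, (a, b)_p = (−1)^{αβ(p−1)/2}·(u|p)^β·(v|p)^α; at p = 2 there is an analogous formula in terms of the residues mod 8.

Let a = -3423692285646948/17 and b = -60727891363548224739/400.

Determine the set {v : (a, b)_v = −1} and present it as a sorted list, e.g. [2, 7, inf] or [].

Mod squares: a ≡ -13209, b ≡ -4100451. Check v ∈ {∞, 2, 3, 5, 7, 11, 17, 23, 37, 41, 53}.
v=7: a=7^3·(≡5), b=7^2·(≡4) mod 7; (5|7)=-1, (4|7)=+1; (−1)^{3·2·3}·(-1)^2·(+1)^3 = +1.
v=53: a=53^2·(≡20), b=53^3·(≡37) mod 53; (20|53)=-1, (37|53)=+1; (−1)^{2·3·26}·(-1)^3·(+1)^2 = -1.
v=5: a=5^0·(≡1), b=5^-2·(≡1) mod 5; (1|5)=+1, (1|5)=+1; (−1)^{0·-2·2}·(+1)^-2·(+1)^0 = +1.
v=11: a=11^0·(≡8), b=11^2·(≡8) mod 11; (8|11)=-1, (8|11)=-1; (−1)^{0·2·5}·(-1)^2·(-1)^0 = +1.
v=17: a=17^-1·(≡14), b=17^1·(≡5) mod 17; (14|17)=-1, (5|17)=-1; (−1)^{-1·1·8}·(-1)^1·(-1)^-1 = +1.
v=∞: -13209 < 0 and -4100451 < 0  ⇒  (a,b)_∞ = -1.
v=41: a=41^2·(≡7), b=41^3·(≡22) mod 41; (7|41)=-1, (22|41)=-1; (−1)^{2·3·20}·(-1)^3·(-1)^2 = -1.
v=23: a=23^2·(≡12), b=23^2·(≡6) mod 23; (12|23)=+1, (6|23)=+1; (−1)^{2·2·11}·(+1)^2·(+1)^2 = +1.
v=2: v_2(a)=2, v_2(b)=-4; units ≡ 7, 5 (mod 8); ε·ε+αω+βω = 1·0+2·1+-4·0 ≡ 0  ⇒  (a,b)_2 = +1.
v=3: a=3^3·(≡1), b=3^1·(≡1) mod 3; (1|3)=+1, (1|3)=+1; (−1)^{3·1·1}·(+1)^1·(+1)^3 = -1.
v=37: a=37^1·(≡15), b=37^1·(≡24) mod 37; (15|37)=-1, (24|37)=-1; (−1)^{1·1·18}·(-1)^1·(-1)^1 = +1.
Ram(-13209, -4100451) = {3, 41, 53, ∞}; no ℚ_3-point on the conic.

[3, 41, 53, inf]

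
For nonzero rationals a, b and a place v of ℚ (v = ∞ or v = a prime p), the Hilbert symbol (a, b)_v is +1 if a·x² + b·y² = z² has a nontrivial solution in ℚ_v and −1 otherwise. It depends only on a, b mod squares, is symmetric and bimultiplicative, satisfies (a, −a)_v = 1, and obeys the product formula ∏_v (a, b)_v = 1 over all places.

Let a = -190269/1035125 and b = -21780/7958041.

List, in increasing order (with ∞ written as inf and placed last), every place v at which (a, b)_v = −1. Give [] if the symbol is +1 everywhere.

[2, inf]

(a, b) ≡ (-145, -5) mod (ℚ^×)²; places V = {2, 3, 5, 7, 11, 13, 29, 31, ∞}.
(a,b)_31: α=0, u≡10; β=-2, v≡11 (mod 31); (10|31)=+1, (11|31)=-1; sign (−1)^0·+1^-2·-1^0 = +1.
(a,b)_11: α=0, u≡3; β=2, v≡6 (mod 11); (3|11)=+1, (6|11)=-1; sign (−1)^0·+1^2·-1^0 = +1.
(a,b)_2: α=0, β=2; u≡7, v≡3 (mod 8); ε(u)ε(v)=1·1, αω(v)=0·1, βω(u)=2·0; sum ≡ 1  ⇒  -1.
(a,b)_5: α=-3, u≡1; β=1, v≡4 (mod 5); (1|5)=+1, (4|5)=+1; sign (−1)^0·+1^1·+1^-3 = +1.
(a,b)_13: α=-2, u≡6; β=-2, v≡7 (mod 13); (6|13)=-1, (7|13)=-1; sign (−1)^0·-1^-2·-1^-2 = +1.
(a,b)_29: α=1, u≡7; β=0, v≡24 (mod 29); (7|29)=+1, (24|29)=+1; sign (−1)^0·+1^0·+1^1 = +1.
(a,b)_7: α=-2, u≡2; β=-2, v≡2 (mod 7); (2|7)=+1, (2|7)=+1; sign (−1)^0·+1^-2·+1^-2 = +1.
(a,b)_3: α=8, u≡2; β=2, v≡1 (mod 3); (2|3)=-1, (1|3)=+1; sign (−1)^0·-1^2·+1^8 = +1.
(a,b)_∞: sgn(-145)=−, sgn(-5)=−, so -1.
Ram(-145, -5) = {2, ∞}; no ℚ_2-point on the conic.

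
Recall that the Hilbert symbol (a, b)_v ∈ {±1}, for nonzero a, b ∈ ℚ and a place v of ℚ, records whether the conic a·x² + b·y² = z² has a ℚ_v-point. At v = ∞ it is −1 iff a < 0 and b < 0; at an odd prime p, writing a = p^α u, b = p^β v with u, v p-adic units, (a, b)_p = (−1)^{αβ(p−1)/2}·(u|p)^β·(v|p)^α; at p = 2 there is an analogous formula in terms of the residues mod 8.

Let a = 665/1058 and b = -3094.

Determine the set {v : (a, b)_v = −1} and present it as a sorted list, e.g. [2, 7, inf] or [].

[2, 19]

Mod squares: a ≡ 1330, b ≡ -3094. Check v ∈ {∞, 2, 5, 7, 13, 17, 19, 23}.
v=23: a=23^-2·(≡22), b=23^0·(≡11) mod 23; (22|23)=-1, (11|23)=-1; (−1)^{-2·0·11}·(-1)^0·(-1)^-2 = +1.
v=7: a=7^1·(≡4), b=7^1·(≡6) mod 7; (4|7)=+1, (6|7)=-1; (−1)^{1·1·3}·(+1)^1·(-1)^1 = +1.
v=5: a=5^1·(≡1), b=5^0·(≡1) mod 5; (1|5)=+1, (1|5)=+1; (−1)^{1·0·2}·(+1)^0·(+1)^1 = +1.
v=2: v_2(a)=-1, v_2(b)=1; units ≡ 1, 5 (mod 8); ε·ε+αω+βω = 0·0+-1·1+1·0 ≡ 1  ⇒  (a,b)_2 = -1.
v=13: a=13^0·(≡3), b=13^1·(≡9) mod 13; (3|13)=+1, (9|13)=+1; (−1)^{0·1·6}·(+1)^1·(+1)^0 = +1.
v=∞: 1330 > 0 and -3094 < 0  ⇒  (a,b)_∞ = +1.
v=17: a=17^0·(≡9), b=17^1·(≡5) mod 17; (9|17)=+1, (5|17)=-1; (−1)^{0·1·8}·(+1)^1·(-1)^0 = +1.
v=19: a=19^1·(≡10), b=19^0·(≡3) mod 19; (10|19)=-1, (3|19)=-1; (−1)^{1·0·9}·(-1)^0·(-1)^1 = -1.
(1330, -3094 / ℚ) ramifies at {2, 19}: a division algebra.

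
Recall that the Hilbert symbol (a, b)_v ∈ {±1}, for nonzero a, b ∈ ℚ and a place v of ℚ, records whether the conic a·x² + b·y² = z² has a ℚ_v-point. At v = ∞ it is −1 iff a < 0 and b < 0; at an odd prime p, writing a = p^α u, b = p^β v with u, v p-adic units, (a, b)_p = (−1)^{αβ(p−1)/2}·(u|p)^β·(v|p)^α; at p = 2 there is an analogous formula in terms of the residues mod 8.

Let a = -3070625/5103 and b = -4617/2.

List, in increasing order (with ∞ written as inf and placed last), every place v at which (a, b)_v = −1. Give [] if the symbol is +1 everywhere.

[7, 17, 19, inf]

(a, b) ≡ (-119, -114) mod (ℚ^×)²; places V = {2, 3, 5, 7, 17, 19, ∞}.
(a,b)_5: α=4, u≡4; β=0, v≡4 (mod 5); (4|5)=+1, (4|5)=+1; sign (−1)^0·+1^0·+1^4 = +1.
(a,b)_17: α=3, u≡7; β=0, v≡12 (mod 17); (7|17)=-1, (12|17)=-1; sign (−1)^0·-1^0·-1^3 = -1.
(a,b)_3: α=-6, u≡1; β=5, v≡1 (mod 3); (1|3)=+1, (1|3)=+1; sign (−1)^0·+1^5·+1^-6 = +1.
(a,b)_∞: sgn(-119)=−, sgn(-114)=−, so -1.
(a,b)_7: α=-1, u≡2; β=0, v≡5 (mod 7); (2|7)=+1, (5|7)=-1; sign (−1)^0·+1^0·-1^-1 = -1.
(a,b)_19: α=0, u≡2; β=1, v≡2 (mod 19); (2|19)=-1, (2|19)=-1; sign (−1)^0·-1^1·-1^0 = -1.
(a,b)_2: α=0, β=-1; u≡1, v≡7 (mod 8); ε(u)ε(v)=0·1, αω(v)=0·0, βω(u)=-1·0; sum ≡ 0  ⇒  +1.
Ram(-119, -114) = {7, 17, 19, ∞}; no ℚ_7-point on the conic.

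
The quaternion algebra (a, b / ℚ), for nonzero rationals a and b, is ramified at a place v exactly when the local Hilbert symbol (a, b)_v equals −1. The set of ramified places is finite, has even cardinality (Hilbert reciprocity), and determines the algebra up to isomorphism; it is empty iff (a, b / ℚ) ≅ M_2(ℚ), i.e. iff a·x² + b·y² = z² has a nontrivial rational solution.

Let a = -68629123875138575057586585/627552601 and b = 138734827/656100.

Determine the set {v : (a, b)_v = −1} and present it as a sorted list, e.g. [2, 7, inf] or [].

Mod squares: a ≡ -1265, b ≡ 7843. Check v ∈ {∞, 2, 3, 5, 7, 11, 13, 19, 23, 31, 41, 47}.
v=19: a=19^2·(≡10), b=19^2·(≡15) mod 19; (10|19)=-1, (15|19)=-1; (−1)^{2·2·9}·(-1)^2·(-1)^2 = +1.
v=3: a=3^2·(≡1), b=3^-8·(≡1) mod 3; (1|3)=+1, (1|3)=+1; (−1)^{2·-8·1}·(+1)^-8·(+1)^2 = +1.
v=13: a=13^-2·(≡12), b=13^0·(≡12) mod 13; (12|13)=+1, (12|13)=+1; (−1)^{-2·0·6}·(+1)^0·(+1)^-2 = +1.
v=∞: -1265 < 0 and 7843 > 0  ⇒  (a,b)_∞ = +1.
v=31: a=31^4·(≡11), b=31^1·(≡4) mod 31; (11|31)=-1, (4|31)=+1; (−1)^{4·1·15}·(-1)^1·(+1)^4 = -1.
v=41: a=41^-2·(≡27), b=41^0·(≡12) mod 41; (27|41)=-1, (12|41)=-1; (−1)^{-2·0·20}·(-1)^0·(-1)^-2 = +1.
v=11: a=11^3·(≡2), b=11^1·(≡4) mod 11; (2|11)=-1, (4|11)=+1; (−1)^{3·1·5}·(-1)^1·(+1)^3 = +1.
v=5: a=5^1·(≡3), b=5^-2·(≡3) mod 5; (3|5)=-1, (3|5)=-1; (−1)^{1·-2·2}·(-1)^-2·(-1)^1 = -1.
v=7: a=7^10·(≡2), b=7^2·(≡3) mod 7; (2|7)=+1, (3|7)=-1; (−1)^{10·2·3}·(+1)^2·(-1)^10 = +1.
v=2: v_2(a)=0, v_2(b)=-2; units ≡ 7, 3 (mod 8); ε·ε+αω+βω = 1·1+0·1+-2·0 ≡ 1  ⇒  (a,b)_2 = -1.
v=47: a=47^-2·(≡12), b=47^0·(≡38) mod 47; (12|47)=+1, (38|47)=-1; (−1)^{-2·0·23}·(+1)^0·(-1)^-2 = +1.
v=23: a=23^3·(≡14), b=23^1·(≡19) mod 23; (14|23)=-1, (19|23)=-1; (−1)^{3·1·11}·(-1)^1·(-1)^3 = -1.
Ram(-1265, 7843) = {2, 5, 23, 31}; no ℚ_2-point on the conic.

[2, 5, 23, 31]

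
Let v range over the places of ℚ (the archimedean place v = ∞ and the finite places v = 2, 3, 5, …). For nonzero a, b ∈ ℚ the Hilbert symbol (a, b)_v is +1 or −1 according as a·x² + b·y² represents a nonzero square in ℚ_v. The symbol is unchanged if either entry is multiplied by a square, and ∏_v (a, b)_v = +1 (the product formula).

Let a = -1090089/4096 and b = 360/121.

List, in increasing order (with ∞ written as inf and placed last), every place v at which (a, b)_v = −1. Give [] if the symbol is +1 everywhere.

(a, b) ≡ (-1001, 10) mod (ℚ^×)²; places V = {2, 3, 5, 7, 11, 13, ∞}.
(a,b)_3: α=2, u≡1; β=2, v≡1 (mod 3); (1|3)=+1, (1|3)=+1; sign (−1)^0·+1^2·+1^2 = +1.
(a,b)_5: α=0, u≡1; β=1, v≡2 (mod 5); (1|5)=+1, (2|5)=-1; sign (−1)^0·+1^1·-1^0 = +1.
(a,b)_2: α=-12, β=3; u≡7, v≡5 (mod 8); ε(u)ε(v)=1·0, αω(v)=-12·1, βω(u)=3·0; sum ≡ 0  ⇒  +1.
(a,b)_13: α=1, u≡10; β=0, v≡12 (mod 13); (10|13)=+1, (12|13)=+1; sign (−1)^0·+1^0·+1^1 = +1.
(a,b)_∞: sgn(-1001)=−, sgn(10)=+, so +1.
(a,b)_7: α=1, u≡2; β=0, v≡5 (mod 7); (2|7)=+1, (5|7)=-1; sign (−1)^0·+1^0·-1^1 = -1.
(a,b)_11: α=3, u≡7; β=-2, v≡8 (mod 11); (7|11)=-1, (8|11)=-1; sign (−1)^0·-1^-2·-1^3 = -1.
(-1001, 10 / ℚ) ramifies at {7, 11}: a division algebra.

[7, 11]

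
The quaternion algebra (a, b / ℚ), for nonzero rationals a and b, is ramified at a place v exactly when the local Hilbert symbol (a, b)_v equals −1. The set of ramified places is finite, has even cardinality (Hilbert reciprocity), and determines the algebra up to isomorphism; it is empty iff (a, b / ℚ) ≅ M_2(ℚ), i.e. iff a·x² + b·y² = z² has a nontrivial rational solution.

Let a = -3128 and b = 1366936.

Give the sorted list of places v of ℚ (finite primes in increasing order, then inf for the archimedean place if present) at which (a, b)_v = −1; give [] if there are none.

[2, 17]

(a, b) ≡ (-782, 646) mod (ℚ^×)²; places V = {2, 17, 19, 23, ∞}.
(a,b)_19: α=0, u≡7; β=1, v≡10 (mod 19); (7|19)=+1, (10|19)=-1; sign (−1)^0·+1^1·-1^0 = +1.
(a,b)_2: α=3, β=3; u≡1, v≡3 (mod 8); ε(u)ε(v)=0·1, αω(v)=3·1, βω(u)=3·0; sum ≡ 1  ⇒  -1.
(a,b)_∞: sgn(-782)=−, sgn(646)=+, so +1.
(a,b)_23: α=1, u≡2; β=2, v≡8 (mod 23); (2|23)=+1, (8|23)=+1; sign (−1)^0·+1^2·+1^1 = +1.
(a,b)_17: α=1, u≡3; β=1, v≡15 (mod 17); (3|17)=-1, (15|17)=+1; sign (−1)^0·-1^1·+1^1 = -1.
(-782, 646 / ℚ) ramifies at {2, 17}: a division algebra.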